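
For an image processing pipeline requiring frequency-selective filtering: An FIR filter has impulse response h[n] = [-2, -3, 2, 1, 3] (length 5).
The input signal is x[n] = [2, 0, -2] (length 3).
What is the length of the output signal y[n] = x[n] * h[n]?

For linear convolution, the output length is:
len(y) = len(x) + len(h) - 1 = 3 + 5 - 1 = 7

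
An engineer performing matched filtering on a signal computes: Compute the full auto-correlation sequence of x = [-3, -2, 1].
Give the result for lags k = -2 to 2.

r_xx[k] = sum_m x[m]*x[m+k], indexed from 0, for k = -2 to 2:
  r_xx[-2] = x[2]*x[0] = -3
  r_xx[-1] = x[1]*x[0] + x[2]*x[1] = 4
  r_xx[0] = x[0]*x[0] + x[1]*x[1] + x[2]*x[2] = 14
  r_xx[1] = x[0]*x[1] + x[1]*x[2] = 4
  r_xx[2] = x[0]*x[2] = -3
r_xx = [-3, 4, 14, 4, -3]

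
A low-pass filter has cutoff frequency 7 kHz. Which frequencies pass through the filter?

A low-pass filter passes all frequencies below the cutoff frequency 7 kHz and attenuates higher frequencies.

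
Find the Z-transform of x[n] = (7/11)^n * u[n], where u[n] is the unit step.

The Z-transform of a^n * u[n] is z/(z-a) for |z| > |a|.
Here a = 7/11, so X(z) = z/(z - (7/11)) = 11z/(11z - 7)
ROC: |z| > 7/11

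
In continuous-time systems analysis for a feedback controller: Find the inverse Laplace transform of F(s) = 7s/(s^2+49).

Standard pair: s/(s^2+w^2) <-> cos(wt)*u(t)
With k=7, w=7: f(t) = 7*cos(7t)*u(t)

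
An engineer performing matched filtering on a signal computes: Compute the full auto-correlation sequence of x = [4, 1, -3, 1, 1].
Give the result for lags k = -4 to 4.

r_xx[k] = sum_m x[m]*x[m+k], indexed from 0, for k = -4 to 4:
  r_xx[-4] = x[4]*x[0] = 4
  r_xx[-3] = x[3]*x[0] + x[4]*x[1] = 5
  r_xx[-2] = x[2]*x[0] + x[3]*x[1] + x[4]*x[2] = -14
  r_xx[-1] = x[1]*x[0] + x[2]*x[1] + x[3]*x[2] + x[4]*x[3] = -1
  r_xx[0] = x[0]*x[0] + x[1]*x[1] + x[2]*x[2] + x[3]*x[3] + x[4]*x[4] = 28
  r_xx[1] = x[0]*x[1] + x[1]*x[2] + x[2]*x[3] + x[3]*x[4] = -1
  r_xx[2] = x[0]*x[2] + x[1]*x[3] + x[2]*x[4] = -14
  r_xx[3] = x[0]*x[3] + x[1]*x[4] = 5
  r_xx[4] = x[0]*x[4] = 4
r_xx = [4, 5, -14, -1, 28, -1, -14, 5, 4]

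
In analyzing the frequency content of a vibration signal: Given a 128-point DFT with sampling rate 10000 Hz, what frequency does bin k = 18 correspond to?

The frequency of DFT bin k is: f_k = k * f_s / N
f_18 = 18 * 10000 / 128 = 5625/4 Hz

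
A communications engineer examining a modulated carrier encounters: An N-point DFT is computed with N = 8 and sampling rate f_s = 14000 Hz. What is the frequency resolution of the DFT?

DFT frequency resolution = f_s / N
= 14000 / 8 = 1750 Hz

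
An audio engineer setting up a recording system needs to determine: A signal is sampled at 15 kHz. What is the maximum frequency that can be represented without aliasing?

The maximum frequency that can be represented without aliasing
is the Nyquist frequency: f_max = f_s / 2 = 15 kHz / 2 = 15/2 kHz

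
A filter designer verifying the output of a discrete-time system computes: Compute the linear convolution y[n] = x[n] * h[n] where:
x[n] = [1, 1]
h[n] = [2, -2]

y[n] = sum_k x[k]*h[n-k]. Output length = len(x) + len(h) - 1 = 2 + 2 - 1 = 3.
y[0] = 1*2 = 2
y[1] = 1*2 + 1*-2 = 0
y[2] = 1*-2 = -2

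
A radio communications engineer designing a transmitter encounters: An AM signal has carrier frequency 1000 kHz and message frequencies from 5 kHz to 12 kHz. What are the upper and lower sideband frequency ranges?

Upper sideband (USB) = fc + [fm_low, fm_high] = 1000 + [5, 12] = [1005, 1012] kHz
Lower sideband (LSB) = fc - [fm_high, fm_low] = 1000 - [12, 5] = [988, 995] kHz
Total occupied spectrum: 988 kHz to 1012 kHz (plus carrier at 1000 kHz)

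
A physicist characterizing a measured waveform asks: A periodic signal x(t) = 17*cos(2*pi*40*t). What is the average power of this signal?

Average power of A*cos(wt) is A^2/2.
P = 17^2 / 2 = 289/2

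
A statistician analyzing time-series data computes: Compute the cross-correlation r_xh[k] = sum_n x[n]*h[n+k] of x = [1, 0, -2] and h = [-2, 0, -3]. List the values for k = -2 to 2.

Both sequences indexed from 0 and zero outside their support.
Lags with overlap: k = -2 to 2.
  r_xh[-2] = x[2]*h[0] = 4
  r_xh[-1] = x[1]*h[0] + x[2]*h[1] = 0
  r_xh[0] = x[0]*h[0] + x[1]*h[1] + x[2]*h[2] = 4
  r_xh[1] = x[0]*h[1] + x[1]*h[2] = 0
  r_xh[2] = x[0]*h[2] = -3
r_xh = [4, 0, 4, 0, -3] (for k = -2, ..., 2)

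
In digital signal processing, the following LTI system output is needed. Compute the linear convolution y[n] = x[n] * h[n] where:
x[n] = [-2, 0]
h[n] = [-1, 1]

y[n] = sum_k x[k]*h[n-k]. Output length = len(x) + len(h) - 1 = 2 + 2 - 1 = 3.
y[0] = -2*-1 = 2
y[1] = 0*-1 + -2*1 = -2
y[2] = 0*1 = 0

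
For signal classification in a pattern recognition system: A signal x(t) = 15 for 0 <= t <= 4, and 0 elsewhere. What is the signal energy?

Energy = integral of |x(t)|^2 dt over the signal duration
= 15^2 * 4 = 225 * 4 = 900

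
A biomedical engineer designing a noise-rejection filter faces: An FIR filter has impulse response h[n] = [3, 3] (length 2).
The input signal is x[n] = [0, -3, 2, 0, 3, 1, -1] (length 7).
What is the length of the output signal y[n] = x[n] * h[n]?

For linear convolution, the output length is:
len(y) = len(x) + len(h) - 1 = 7 + 2 - 1 = 8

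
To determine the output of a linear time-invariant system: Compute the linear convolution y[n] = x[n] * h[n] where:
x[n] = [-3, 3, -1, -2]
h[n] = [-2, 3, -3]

y[n] = sum_k x[k]*h[n-k]. Output length = len(x) + len(h) - 1 = 4 + 3 - 1 = 6.
y[0] = -3*-2 = 6
y[1] = 3*-2 + -3*3 = -15
y[2] = -1*-2 + 3*3 + -3*-3 = 20
y[3] = -2*-2 + -1*3 + 3*-3 = -8
y[4] = -2*3 + -1*-3 = -3
y[5] = -2*-3 = 6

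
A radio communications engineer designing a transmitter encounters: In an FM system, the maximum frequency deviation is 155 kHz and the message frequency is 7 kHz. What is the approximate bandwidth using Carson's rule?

Carson's rule: BW = 2*(delta_f + f_m)
= 2*(155 + 7) kHz = 324 kHz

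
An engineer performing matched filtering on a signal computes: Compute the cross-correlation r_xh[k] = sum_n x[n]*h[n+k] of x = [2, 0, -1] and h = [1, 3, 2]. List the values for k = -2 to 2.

Both sequences indexed from 0 and zero outside their support.
Lags with overlap: k = -2 to 2.
  r_xh[-2] = x[2]*h[0] = -1
  r_xh[-1] = x[1]*h[0] + x[2]*h[1] = -3
  r_xh[0] = x[0]*h[0] + x[1]*h[1] + x[2]*h[2] = 0
  r_xh[1] = x[0]*h[1] + x[1]*h[2] = 6
  r_xh[2] = x[0]*h[2] = 4
r_xh = [-1, -3, 0, 6, 4] (for k = -2, ..., 2)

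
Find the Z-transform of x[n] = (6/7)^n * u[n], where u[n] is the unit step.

The Z-transform of a^n * u[n] is z/(z-a) for |z| > |a|.
Here a = 6/7, so X(z) = z/(z - (6/7)) = 7z/(7z - 6)
ROC: |z| > 6/7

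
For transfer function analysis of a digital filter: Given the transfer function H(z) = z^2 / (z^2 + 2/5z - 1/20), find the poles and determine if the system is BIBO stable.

Poles are roots of the denominator: z^2 + 2/5z - 1/20 = 0.
Quadratic formula: z = [-(2/5) +/- sqrt((2/5)^2 - 4*(-1/20))] / 2
Discriminant = 4/25 + 1/5 = 9/25; sqrt = 3/5.
z = (-2/5 +/- 3/5) / 2 => z = 1/10 or z = -1/2.
|p1| = 1/10, |p2| = 1/2.
For BIBO stability, all poles must lie inside the unit circle (|p| < 1).
System is STABLE since both |p| < 1.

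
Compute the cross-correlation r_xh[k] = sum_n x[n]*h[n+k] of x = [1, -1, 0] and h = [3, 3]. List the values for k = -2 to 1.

Both sequences indexed from 0 and zero outside their support.
Lags with overlap: k = -2 to 1.
  r_xh[-2] = x[2]*h[0] = 0
  r_xh[-1] = x[1]*h[0] + x[2]*h[1] = -3
  r_xh[0] = x[0]*h[0] + x[1]*h[1] = 0
  r_xh[1] = x[0]*h[1] = 3
r_xh = [0, -3, 0, 3] (for k = -2, ..., 1)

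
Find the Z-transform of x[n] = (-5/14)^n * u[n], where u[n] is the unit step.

The Z-transform of a^n * u[n] is z/(z-a) for |z| > |a|.
Here a = -5/14, so X(z) = z/(z - (-5/14)) = 14z/(14z + 5)
ROC: |z| > 5/14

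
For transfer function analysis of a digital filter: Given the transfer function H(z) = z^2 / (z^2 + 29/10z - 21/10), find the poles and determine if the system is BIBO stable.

Poles are roots of the denominator: z^2 + 29/10z - 21/10 = 0.
Quadratic formula: z = [-(29/10) +/- sqrt((29/10)^2 - 4*(-21/10))] / 2
Discriminant = 841/100 + 42/5 = 1681/100; sqrt = 41/10.
z = (-29/10 +/- 41/10) / 2 => z = 3/5 or z = -7/2.
|p1| = 7/2, |p2| = 3/5.
For BIBO stability, all poles must lie inside the unit circle (|p| < 1).
System is UNSTABLE since at least one |p| >= 1.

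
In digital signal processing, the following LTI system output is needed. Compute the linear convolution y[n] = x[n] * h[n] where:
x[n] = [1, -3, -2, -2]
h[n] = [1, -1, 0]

y[n] = sum_k x[k]*h[n-k]. Output length = len(x) + len(h) - 1 = 4 + 3 - 1 = 6.
y[0] = 1*1 = 1
y[1] = -3*1 + 1*-1 = -4
y[2] = -2*1 + -3*-1 + 1*0 = 1
y[3] = -2*1 + -2*-1 + -3*0 = 0
y[4] = -2*-1 + -2*0 = 2
y[5] = -2*0 = 0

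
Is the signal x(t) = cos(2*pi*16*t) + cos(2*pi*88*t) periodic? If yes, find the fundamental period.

f1 = 16 Hz, f2 = 88 Hz
Period T1 = 1/16, T2 = 1/88
Ratio T1/T2 = 88/16, which is rational.
The signal is periodic with fundamental period T = 1/GCD(16,88) = 1/8 s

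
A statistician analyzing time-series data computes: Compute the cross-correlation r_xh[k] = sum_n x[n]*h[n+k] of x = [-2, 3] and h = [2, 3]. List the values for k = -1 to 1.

Both sequences indexed from 0 and zero outside their support.
Lags with overlap: k = -1 to 1.
  r_xh[-1] = x[1]*h[0] = 6
  r_xh[0] = x[0]*h[0] + x[1]*h[1] = 5
  r_xh[1] = x[0]*h[1] = -6
r_xh = [6, 5, -6] (for k = -1, ..., 1)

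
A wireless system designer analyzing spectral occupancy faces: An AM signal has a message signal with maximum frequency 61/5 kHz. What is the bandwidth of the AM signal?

In AM (double-sideband), the bandwidth is twice the message frequency.
BW = 2 * f_m = 2 * 61/5 kHz = 122/5 kHz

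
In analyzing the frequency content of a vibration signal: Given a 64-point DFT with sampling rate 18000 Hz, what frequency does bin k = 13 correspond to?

The frequency of DFT bin k is: f_k = k * f_s / N
f_13 = 13 * 18000 / 64 = 14625/4 Hz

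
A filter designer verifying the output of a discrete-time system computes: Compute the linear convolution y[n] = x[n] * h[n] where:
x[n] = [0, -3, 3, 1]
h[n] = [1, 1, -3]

y[n] = sum_k x[k]*h[n-k]. Output length = len(x) + len(h) - 1 = 4 + 3 - 1 = 6.
y[0] = 0*1 = 0
y[1] = -3*1 + 0*1 = -3
y[2] = 3*1 + -3*1 + 0*-3 = 0
y[3] = 1*1 + 3*1 + -3*-3 = 13
y[4] = 1*1 + 3*-3 = -8
y[5] = 1*-3 = -3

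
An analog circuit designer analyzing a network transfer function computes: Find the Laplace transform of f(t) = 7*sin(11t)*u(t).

Standard pair: sin(wt)*u(t) <-> w/(s^2+w^2)
With w = 11: L{7*sin(11t)*u(t)} = 77/(s^2+121)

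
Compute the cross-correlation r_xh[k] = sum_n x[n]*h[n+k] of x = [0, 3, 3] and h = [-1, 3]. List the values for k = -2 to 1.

Both sequences indexed from 0 and zero outside their support.
Lags with overlap: k = -2 to 1.
  r_xh[-2] = x[2]*h[0] = -3
  r_xh[-1] = x[1]*h[0] + x[2]*h[1] = 6
  r_xh[0] = x[0]*h[0] + x[1]*h[1] = 9
  r_xh[1] = x[0]*h[1] = 0
r_xh = [-3, 6, 9, 0] (for k = -2, ..., 1)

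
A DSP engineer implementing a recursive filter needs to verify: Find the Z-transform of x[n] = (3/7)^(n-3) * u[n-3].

Time-shifting property: if X(z) = Z{x[n]}, then Z{x[n-d]} = z^(-d) * X(z)
X(z) = z/(z - 3/7) for x[n] = (3/7)^n * u[n]
Z{x[n-3]} = z^(-3) * z/(z - 3/7) = z^(-2)/(z - 3/7)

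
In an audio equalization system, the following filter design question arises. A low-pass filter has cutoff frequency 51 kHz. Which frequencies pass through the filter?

A low-pass filter passes all frequencies below the cutoff frequency 51 kHz and attenuates higher frequencies.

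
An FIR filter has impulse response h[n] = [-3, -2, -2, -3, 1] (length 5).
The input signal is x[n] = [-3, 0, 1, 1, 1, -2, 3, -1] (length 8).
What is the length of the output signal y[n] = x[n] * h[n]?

For linear convolution, the output length is:
len(y) = len(x) + len(h) - 1 = 8 + 5 - 1 = 12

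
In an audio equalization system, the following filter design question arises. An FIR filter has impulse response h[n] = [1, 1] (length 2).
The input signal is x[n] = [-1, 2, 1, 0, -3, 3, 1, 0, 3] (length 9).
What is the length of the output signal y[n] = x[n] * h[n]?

For linear convolution, the output length is:
len(y) = len(x) + len(h) - 1 = 9 + 2 - 1 = 10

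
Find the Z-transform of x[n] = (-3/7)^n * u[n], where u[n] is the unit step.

The Z-transform of a^n * u[n] is z/(z-a) for |z| > |a|.
Here a = -3/7, so X(z) = z/(z - (-3/7)) = 7z/(7z + 3)
ROC: |z| > 3/7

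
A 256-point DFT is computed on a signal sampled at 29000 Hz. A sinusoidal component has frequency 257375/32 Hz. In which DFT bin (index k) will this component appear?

DFT frequency resolution = f_s/N = 29000/256 = 3625/32 Hz
Bin index k = f_signal / resolution = 257375/32 / 3625/32 = 71
The signal frequency 257375/32 Hz falls in DFT bin k = 71.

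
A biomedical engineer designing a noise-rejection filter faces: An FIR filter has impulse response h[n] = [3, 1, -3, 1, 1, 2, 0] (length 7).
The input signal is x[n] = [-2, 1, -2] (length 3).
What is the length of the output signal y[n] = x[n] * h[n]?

For linear convolution, the output length is:
len(y) = len(x) + len(h) - 1 = 3 + 7 - 1 = 9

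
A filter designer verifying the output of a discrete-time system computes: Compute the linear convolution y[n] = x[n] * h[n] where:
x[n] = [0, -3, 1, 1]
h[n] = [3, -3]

y[n] = sum_k x[k]*h[n-k]. Output length = len(x) + len(h) - 1 = 4 + 2 - 1 = 5.
y[0] = 0*3 = 0
y[1] = -3*3 + 0*-3 = -9
y[2] = 1*3 + -3*-3 = 12
y[3] = 1*3 + 1*-3 = 0
y[4] = 1*-3 = -3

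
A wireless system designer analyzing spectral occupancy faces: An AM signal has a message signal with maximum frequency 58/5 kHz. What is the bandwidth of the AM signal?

In AM (double-sideband), the bandwidth is twice the message frequency.
BW = 2 * f_m = 2 * 58/5 kHz = 116/5 kHz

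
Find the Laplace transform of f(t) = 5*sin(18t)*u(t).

Standard pair: sin(wt)*u(t) <-> w/(s^2+w^2)
With w = 18: L{5*sin(18t)*u(t)} = 90/(s^2+324)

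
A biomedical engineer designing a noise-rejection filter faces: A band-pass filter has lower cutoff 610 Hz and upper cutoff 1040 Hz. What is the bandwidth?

Bandwidth = f_high - f_low
= 1040 Hz - 610 Hz = 430 Hz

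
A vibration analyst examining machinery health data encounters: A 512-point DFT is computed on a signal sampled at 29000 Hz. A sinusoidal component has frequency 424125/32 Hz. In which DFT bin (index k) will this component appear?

DFT frequency resolution = f_s/N = 29000/512 = 3625/64 Hz
Bin index k = f_signal / resolution = 424125/32 / 3625/64 = 234
The signal frequency 424125/32 Hz falls in DFT bin k = 234.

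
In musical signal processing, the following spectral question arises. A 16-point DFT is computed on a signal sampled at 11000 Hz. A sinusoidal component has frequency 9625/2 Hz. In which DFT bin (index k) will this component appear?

DFT frequency resolution = f_s/N = 11000/16 = 1375/2 Hz
Bin index k = f_signal / resolution = 9625/2 / 1375/2 = 7
The signal frequency 9625/2 Hz falls in DFT bin k = 7.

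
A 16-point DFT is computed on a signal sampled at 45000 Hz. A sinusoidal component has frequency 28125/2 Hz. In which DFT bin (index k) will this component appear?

DFT frequency resolution = f_s/N = 45000/16 = 5625/2 Hz
Bin index k = f_signal / resolution = 28125/2 / 5625/2 = 5
The signal frequency 28125/2 Hz falls in DFT bin k = 5.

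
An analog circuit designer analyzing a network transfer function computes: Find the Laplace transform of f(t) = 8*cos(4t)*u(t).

Standard pair: cos(wt)*u(t) <-> s/(s^2+w^2)
With w = 4: L{8*cos(4t)*u(t)} = 8s/(s^2+16)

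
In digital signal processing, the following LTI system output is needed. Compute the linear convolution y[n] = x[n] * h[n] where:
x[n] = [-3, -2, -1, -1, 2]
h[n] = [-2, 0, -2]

y[n] = sum_k x[k]*h[n-k]. Output length = len(x) + len(h) - 1 = 5 + 3 - 1 = 7.
y[0] = -3*-2 = 6
y[1] = -2*-2 + -3*0 = 4
y[2] = -1*-2 + -2*0 + -3*-2 = 8
y[3] = -1*-2 + -1*0 + -2*-2 = 6
y[4] = 2*-2 + -1*0 + -1*-2 = -2
y[5] = 2*0 + -1*-2 = 2
y[6] = 2*-2 = -4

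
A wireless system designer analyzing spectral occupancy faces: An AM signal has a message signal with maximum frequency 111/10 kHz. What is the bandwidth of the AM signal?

In AM (double-sideband), the bandwidth is twice the message frequency.
BW = 2 * f_m = 2 * 111/10 kHz = 111/5 kHz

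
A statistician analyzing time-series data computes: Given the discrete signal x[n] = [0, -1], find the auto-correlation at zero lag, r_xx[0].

The auto-correlation at zero lag r_xx[0] equals the signal energy.
r_xx[0] = sum of x[n]^2 = 0^2 + (-1)^2
= 0 + 1 = 1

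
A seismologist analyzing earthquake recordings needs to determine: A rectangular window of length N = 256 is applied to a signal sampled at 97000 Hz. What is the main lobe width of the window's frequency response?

For a rectangular window of length N,
the main lobe width in frequency is 2*f_s/N.
= 2*97000/256 = 12125/16 Hz
This determines the minimum frequency separation for resolving two sinusoids.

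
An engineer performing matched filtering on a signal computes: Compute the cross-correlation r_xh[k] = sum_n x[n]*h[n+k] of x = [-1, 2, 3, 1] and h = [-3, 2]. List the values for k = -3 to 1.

Both sequences indexed from 0 and zero outside their support.
Lags with overlap: k = -3 to 1.
  r_xh[-3] = x[3]*h[0] = -3
  r_xh[-2] = x[2]*h[0] + x[3]*h[1] = -7
  r_xh[-1] = x[1]*h[0] + x[2]*h[1] = 0
  r_xh[0] = x[0]*h[0] + x[1]*h[1] = 7
  r_xh[1] = x[0]*h[1] = -2
r_xh = [-3, -7, 0, 7, -2] (for k = -3, ..., 1)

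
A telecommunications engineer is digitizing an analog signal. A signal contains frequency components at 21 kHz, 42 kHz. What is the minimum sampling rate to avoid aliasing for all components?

The highest frequency component is f_max = 42 kHz.
Nyquist rate = 2 * f_max = 2 * 42 kHz = 84 kHz.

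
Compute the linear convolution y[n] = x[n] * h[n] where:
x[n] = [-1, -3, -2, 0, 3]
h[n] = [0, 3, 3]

y[n] = sum_k x[k]*h[n-k]. Output length = len(x) + len(h) - 1 = 5 + 3 - 1 = 7.
y[0] = -1*0 = 0
y[1] = -3*0 + -1*3 = -3
y[2] = -2*0 + -3*3 + -1*3 = -12
y[3] = 0*0 + -2*3 + -3*3 = -15
y[4] = 3*0 + 0*3 + -2*3 = -6
y[5] = 3*3 + 0*3 = 9
y[6] = 3*3 = 9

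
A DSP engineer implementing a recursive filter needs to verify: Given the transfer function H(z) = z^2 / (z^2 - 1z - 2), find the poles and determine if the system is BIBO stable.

Poles are roots of the denominator: z^2 - 1z - 2 = 0.
Quadratic formula: z = [-(-1) +/- sqrt((-1)^2 - 4*(-2))] / 2
Discriminant = 1 + 8 = 9; sqrt = 3.
z = (1 +/- 3) / 2 => z = 2 or z = -1.
|p1| = 2, |p2| = 1.
For BIBO stability, all poles must lie inside the unit circle (|p| < 1).
System is UNSTABLE since at least one |p| >= 1.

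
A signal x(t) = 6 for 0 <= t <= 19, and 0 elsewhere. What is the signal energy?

Energy = integral of |x(t)|^2 dt over the signal duration
= 6^2 * 19 = 36 * 19 = 684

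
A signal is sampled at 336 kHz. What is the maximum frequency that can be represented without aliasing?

The maximum frequency that can be represented without aliasing
is the Nyquist frequency: f_max = f_s / 2 = 336 kHz / 2 = 168 kHz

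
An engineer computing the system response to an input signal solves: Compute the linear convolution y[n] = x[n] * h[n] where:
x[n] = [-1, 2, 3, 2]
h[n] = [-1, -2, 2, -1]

y[n] = sum_k x[k]*h[n-k]. Output length = len(x) + len(h) - 1 = 4 + 4 - 1 = 7.
y[0] = -1*-1 = 1
y[1] = 2*-1 + -1*-2 = 0
y[2] = 3*-1 + 2*-2 + -1*2 = -9
y[3] = 2*-1 + 3*-2 + 2*2 + -1*-1 = -3
y[4] = 2*-2 + 3*2 + 2*-1 = 0
y[5] = 2*2 + 3*-1 = 1
y[6] = 2*-1 = -2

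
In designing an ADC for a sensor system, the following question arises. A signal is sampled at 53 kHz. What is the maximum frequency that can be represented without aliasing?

The maximum frequency that can be represented without aliasing
is the Nyquist frequency: f_max = f_s / 2 = 53 kHz / 2 = 53/2 kHz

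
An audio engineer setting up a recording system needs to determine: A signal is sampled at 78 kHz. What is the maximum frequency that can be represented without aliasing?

The maximum frequency that can be represented without aliasing
is the Nyquist frequency: f_max = f_s / 2 = 78 kHz / 2 = 39 kHz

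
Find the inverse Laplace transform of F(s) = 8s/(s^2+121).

Standard pair: s/(s^2+w^2) <-> cos(wt)*u(t)
With k=8, w=11: f(t) = 8*cos(11t)*u(t)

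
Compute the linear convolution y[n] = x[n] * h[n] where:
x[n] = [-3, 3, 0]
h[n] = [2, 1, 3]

y[n] = sum_k x[k]*h[n-k]. Output length = len(x) + len(h) - 1 = 3 + 3 - 1 = 5.
y[0] = -3*2 = -6
y[1] = 3*2 + -3*1 = 3
y[2] = 0*2 + 3*1 + -3*3 = -6
y[3] = 0*1 + 3*3 = 9
y[4] = 0*3 = 0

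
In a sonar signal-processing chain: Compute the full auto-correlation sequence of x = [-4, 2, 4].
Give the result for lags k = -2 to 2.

r_xx[k] = sum_m x[m]*x[m+k], indexed from 0, for k = -2 to 2:
  r_xx[-2] = x[2]*x[0] = -16
  r_xx[-1] = x[1]*x[0] + x[2]*x[1] = 0
  r_xx[0] = x[0]*x[0] + x[1]*x[1] + x[2]*x[2] = 36
  r_xx[1] = x[0]*x[1] + x[1]*x[2] = 0
  r_xx[2] = x[0]*x[2] = -16
r_xx = [-16, 0, 36, 0, -16]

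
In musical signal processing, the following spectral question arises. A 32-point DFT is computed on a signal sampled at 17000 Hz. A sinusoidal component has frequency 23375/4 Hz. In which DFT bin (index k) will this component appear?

DFT frequency resolution = f_s/N = 17000/32 = 2125/4 Hz
Bin index k = f_signal / resolution = 23375/4 / 2125/4 = 11
The signal frequency 23375/4 Hz falls in DFT bin k = 11.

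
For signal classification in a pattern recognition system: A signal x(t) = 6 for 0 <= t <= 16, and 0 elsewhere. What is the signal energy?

Energy = integral of |x(t)|^2 dt over the signal duration
= 6^2 * 16 = 36 * 16 = 576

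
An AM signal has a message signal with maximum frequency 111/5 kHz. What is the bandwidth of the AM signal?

In AM (double-sideband), the bandwidth is twice the message frequency.
BW = 2 * f_m = 2 * 111/5 kHz = 222/5 kHz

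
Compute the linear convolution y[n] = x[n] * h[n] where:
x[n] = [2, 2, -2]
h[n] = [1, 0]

y[n] = sum_k x[k]*h[n-k]. Output length = len(x) + len(h) - 1 = 3 + 2 - 1 = 4.
y[0] = 2*1 = 2
y[1] = 2*1 + 2*0 = 2
y[2] = -2*1 + 2*0 = -2
y[3] = -2*0 = 0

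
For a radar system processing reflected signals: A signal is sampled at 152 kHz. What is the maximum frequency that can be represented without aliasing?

The maximum frequency that can be represented without aliasing
is the Nyquist frequency: f_max = f_s / 2 = 152 kHz / 2 = 76 kHz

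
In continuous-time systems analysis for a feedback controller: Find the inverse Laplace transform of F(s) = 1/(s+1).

Standard pair: k/(s+a) <-> k*e^(-at)*u(t)
With k=1, a=1: f(t) = e^(-t)*u(t)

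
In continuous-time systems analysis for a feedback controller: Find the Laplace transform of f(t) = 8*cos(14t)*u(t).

Standard pair: cos(wt)*u(t) <-> s/(s^2+w^2)
With w = 14: L{8*cos(14t)*u(t)} = 8s/(s^2+196)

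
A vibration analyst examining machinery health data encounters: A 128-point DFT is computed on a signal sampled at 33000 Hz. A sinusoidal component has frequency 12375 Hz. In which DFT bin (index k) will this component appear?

DFT frequency resolution = f_s/N = 33000/128 = 4125/16 Hz
Bin index k = f_signal / resolution = 12375 / 4125/16 = 48
The signal frequency 12375 Hz falls in DFT bin k = 48.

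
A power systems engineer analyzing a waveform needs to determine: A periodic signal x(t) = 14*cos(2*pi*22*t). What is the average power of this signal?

Average power of A*cos(wt) is A^2/2.
P = 14^2 / 2 = 196/2 = 98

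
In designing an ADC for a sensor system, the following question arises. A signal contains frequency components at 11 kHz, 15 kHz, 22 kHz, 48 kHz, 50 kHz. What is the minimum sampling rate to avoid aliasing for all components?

The highest frequency component is f_max = 50 kHz.
Nyquist rate = 2 * f_max = 2 * 50 kHz = 100 kHz.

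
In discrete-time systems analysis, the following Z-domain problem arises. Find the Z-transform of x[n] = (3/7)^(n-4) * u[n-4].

Time-shifting property: if X(z) = Z{x[n]}, then Z{x[n-d]} = z^(-d) * X(z)
X(z) = z/(z - 3/7) for x[n] = (3/7)^n * u[n]
Z{x[n-4]} = z^(-4) * z/(z - 3/7) = z^(-3)/(z - 3/7)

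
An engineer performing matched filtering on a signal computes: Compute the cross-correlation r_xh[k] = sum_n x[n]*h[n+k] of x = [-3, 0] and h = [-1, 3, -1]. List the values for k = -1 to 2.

Both sequences indexed from 0 and zero outside their support.
Lags with overlap: k = -1 to 2.
  r_xh[-1] = x[1]*h[0] = 0
  r_xh[0] = x[0]*h[0] + x[1]*h[1] = 3
  r_xh[1] = x[0]*h[1] + x[1]*h[2] = -9
  r_xh[2] = x[0]*h[2] = 3
r_xh = [0, 3, -9, 3] (for k = -1, ..., 2)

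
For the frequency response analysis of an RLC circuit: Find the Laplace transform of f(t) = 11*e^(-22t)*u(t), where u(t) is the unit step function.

Standard Laplace transform pair:
e^(-at)*u(t) <-> 1/(s+a)
With a = 22: L{11*e^(-22t)*u(t)} = 11/(s+22), ROC: Re(s) > -22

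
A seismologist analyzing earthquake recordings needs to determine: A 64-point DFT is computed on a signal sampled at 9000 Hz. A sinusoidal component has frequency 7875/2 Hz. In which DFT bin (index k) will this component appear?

DFT frequency resolution = f_s/N = 9000/64 = 1125/8 Hz
Bin index k = f_signal / resolution = 7875/2 / 1125/8 = 28
The signal frequency 7875/2 Hz falls in DFT bin k = 28.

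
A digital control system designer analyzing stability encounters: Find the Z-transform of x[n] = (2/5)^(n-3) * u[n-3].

Time-shifting property: if X(z) = Z{x[n]}, then Z{x[n-d]} = z^(-d) * X(z)
X(z) = z/(z - 2/5) for x[n] = (2/5)^n * u[n]
Z{x[n-3]} = z^(-3) * z/(z - 2/5) = z^(-2)/(z - 2/5)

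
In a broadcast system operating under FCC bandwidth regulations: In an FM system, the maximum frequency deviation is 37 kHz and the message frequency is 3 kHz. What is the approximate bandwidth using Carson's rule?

Carson's rule: BW = 2*(delta_f + f_m)
= 2*(37 + 3) kHz = 80 kHz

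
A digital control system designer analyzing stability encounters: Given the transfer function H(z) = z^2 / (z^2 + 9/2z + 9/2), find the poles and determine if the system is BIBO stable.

Poles are roots of the denominator: z^2 + 9/2z + 9/2 = 0.
Quadratic formula: z = [-(9/2) +/- sqrt((9/2)^2 - 4*(9/2))] / 2
Discriminant = 81/4 - 18 = 9/4; sqrt = 3/2.
z = (-9/2 +/- 3/2) / 2 => z = -3/2 or z = -3.
|p1| = 3/2, |p2| = 3.
For BIBO stability, all poles must lie inside the unit circle (|p| < 1).
System is UNSTABLE since at least one |p| >= 1.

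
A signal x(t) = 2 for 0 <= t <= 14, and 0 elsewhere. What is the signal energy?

Energy = integral of |x(t)|^2 dt over the signal duration
= 2^2 * 14 = 4 * 14 = 56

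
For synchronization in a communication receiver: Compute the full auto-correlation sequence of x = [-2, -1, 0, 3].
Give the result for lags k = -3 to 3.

r_xx[k] = sum_m x[m]*x[m+k], indexed from 0, for k = -3 to 3:
  r_xx[-3] = x[3]*x[0] = -6
  r_xx[-2] = x[2]*x[0] + x[3]*x[1] = -3
  r_xx[-1] = x[1]*x[0] + x[2]*x[1] + x[3]*x[2] = 2
  r_xx[0] = x[0]*x[0] + x[1]*x[1] + x[2]*x[2] + x[3]*x[3] = 14
  r_xx[1] = x[0]*x[1] + x[1]*x[2] + x[2]*x[3] = 2
  r_xx[2] = x[0]*x[2] + x[1]*x[3] = -3
  r_xx[3] = x[0]*x[3] = -6
r_xx = [-6, -3, 2, 14, 2, -3, -6]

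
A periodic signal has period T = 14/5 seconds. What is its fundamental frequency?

The fundamental frequency is the reciprocal of the period.
f = 1/T = 1/(14/5) = 5/14 Hz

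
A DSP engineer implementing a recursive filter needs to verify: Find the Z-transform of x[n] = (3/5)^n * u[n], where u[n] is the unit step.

The Z-transform of a^n * u[n] is z/(z-a) for |z| > |a|.
Here a = 3/5, so X(z) = z/(z - (3/5)) = 5z/(5z - 3)
ROC: |z| > 3/5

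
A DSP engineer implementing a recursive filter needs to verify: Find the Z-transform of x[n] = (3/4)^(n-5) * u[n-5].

Time-shifting property: if X(z) = Z{x[n]}, then Z{x[n-d]} = z^(-d) * X(z)
X(z) = z/(z - 3/4) for x[n] = (3/4)^n * u[n]
Z{x[n-5]} = z^(-5) * z/(z - 3/4) = z^(-4)/(z - 3/4)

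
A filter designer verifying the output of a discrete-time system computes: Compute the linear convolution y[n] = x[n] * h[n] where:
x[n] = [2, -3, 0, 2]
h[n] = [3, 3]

y[n] = sum_k x[k]*h[n-k]. Output length = len(x) + len(h) - 1 = 4 + 2 - 1 = 5.
y[0] = 2*3 = 6
y[1] = -3*3 + 2*3 = -3
y[2] = 0*3 + -3*3 = -9
y[3] = 2*3 + 0*3 = 6
y[4] = 2*3 = 6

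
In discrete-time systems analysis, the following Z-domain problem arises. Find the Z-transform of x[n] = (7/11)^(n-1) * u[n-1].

Time-shifting property: if X(z) = Z{x[n]}, then Z{x[n-d]} = z^(-d) * X(z)
X(z) = z/(z - 7/11) for x[n] = (7/11)^n * u[n]
Z{x[n-1]} = z^(-1) * z/(z - 7/11) = 1/(z - 7/11)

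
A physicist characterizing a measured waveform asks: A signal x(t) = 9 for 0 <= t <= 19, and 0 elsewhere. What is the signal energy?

Energy = integral of |x(t)|^2 dt over the signal duration
= 9^2 * 19 = 81 * 19 = 1539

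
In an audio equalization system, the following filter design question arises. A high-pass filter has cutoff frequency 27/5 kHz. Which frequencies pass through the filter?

A high-pass filter passes all frequencies above the cutoff frequency 27/5 kHz and attenuates lower frequencies.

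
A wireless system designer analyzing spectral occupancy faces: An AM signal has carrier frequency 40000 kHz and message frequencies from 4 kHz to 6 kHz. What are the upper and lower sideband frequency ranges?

Upper sideband (USB) = fc + [fm_low, fm_high] = 40000 + [4, 6] = [40004, 40006] kHz
Lower sideband (LSB) = fc - [fm_high, fm_low] = 40000 - [6, 4] = [39994, 39996] kHz
Total occupied spectrum: 39994 kHz to 40006 kHz (plus carrier at 40000 kHz)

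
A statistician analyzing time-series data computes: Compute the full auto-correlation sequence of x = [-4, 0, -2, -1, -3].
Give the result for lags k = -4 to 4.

r_xx[k] = sum_m x[m]*x[m+k], indexed from 0, for k = -4 to 4:
  r_xx[-4] = x[4]*x[0] = 12
  r_xx[-3] = x[3]*x[0] + x[4]*x[1] = 4
  r_xx[-2] = x[2]*x[0] + x[3]*x[1] + x[4]*x[2] = 14
  r_xx[-1] = x[1]*x[0] + x[2]*x[1] + x[3]*x[2] + x[4]*x[3] = 5
  r_xx[0] = x[0]*x[0] + x[1]*x[1] + x[2]*x[2] + x[3]*x[3] + x[4]*x[4] = 30
  r_xx[1] = x[0]*x[1] + x[1]*x[2] + x[2]*x[3] + x[3]*x[4] = 5
  r_xx[2] = x[0]*x[2] + x[1]*x[3] + x[2]*x[4] = 14
  r_xx[3] = x[0]*x[3] + x[1]*x[4] = 4
  r_xx[4] = x[0]*x[4] = 12
r_xx = [12, 4, 14, 5, 30, 5, 14, 4, 12]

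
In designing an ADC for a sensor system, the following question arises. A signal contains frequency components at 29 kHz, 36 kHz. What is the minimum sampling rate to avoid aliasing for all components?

The highest frequency component is f_max = 36 kHz.
Nyquist rate = 2 * f_max = 2 * 36 kHz = 72 kHz.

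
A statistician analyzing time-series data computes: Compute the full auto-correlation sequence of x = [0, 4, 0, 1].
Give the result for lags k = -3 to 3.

r_xx[k] = sum_m x[m]*x[m+k], indexed from 0, for k = -3 to 3:
  r_xx[-3] = x[3]*x[0] = 0
  r_xx[-2] = x[2]*x[0] + x[3]*x[1] = 4
  r_xx[-1] = x[1]*x[0] + x[2]*x[1] + x[3]*x[2] = 0
  r_xx[0] = x[0]*x[0] + x[1]*x[1] + x[2]*x[2] + x[3]*x[3] = 17
  r_xx[1] = x[0]*x[1] + x[1]*x[2] + x[2]*x[3] = 0
  r_xx[2] = x[0]*x[2] + x[1]*x[3] = 4
  r_xx[3] = x[0]*x[3] = 0
r_xx = [0, 4, 0, 17, 0, 4, 0]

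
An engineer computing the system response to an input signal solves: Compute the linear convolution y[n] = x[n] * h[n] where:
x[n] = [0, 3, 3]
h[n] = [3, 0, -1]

y[n] = sum_k x[k]*h[n-k]. Output length = len(x) + len(h) - 1 = 3 + 3 - 1 = 5.
y[0] = 0*3 = 0
y[1] = 3*3 + 0*0 = 9
y[2] = 3*3 + 3*0 + 0*-1 = 9
y[3] = 3*0 + 3*-1 = -3
y[4] = 3*-1 = -3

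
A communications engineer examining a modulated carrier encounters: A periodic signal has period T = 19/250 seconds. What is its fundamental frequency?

The fundamental frequency is the reciprocal of the period.
f = 1/T = 1/(19/250) = 250/19 Hz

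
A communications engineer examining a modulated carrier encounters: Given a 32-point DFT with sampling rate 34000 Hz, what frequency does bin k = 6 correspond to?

The frequency of DFT bin k is: f_k = k * f_s / N
f_6 = 6 * 34000 / 32 = 6375 Hz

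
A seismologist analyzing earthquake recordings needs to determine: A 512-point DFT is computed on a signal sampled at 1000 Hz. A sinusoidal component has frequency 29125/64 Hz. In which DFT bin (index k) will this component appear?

DFT frequency resolution = f_s/N = 1000/512 = 125/64 Hz
Bin index k = f_signal / resolution = 29125/64 / 125/64 = 233
The signal frequency 29125/64 Hz falls in DFT bin k = 233.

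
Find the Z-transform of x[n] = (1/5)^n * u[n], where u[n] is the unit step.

The Z-transform of a^n * u[n] is z/(z-a) for |z| > |a|.
Here a = 1/5, so X(z) = z/(z - (1/5)) = 5z/(5z - 1)
ROC: |z| > 1/5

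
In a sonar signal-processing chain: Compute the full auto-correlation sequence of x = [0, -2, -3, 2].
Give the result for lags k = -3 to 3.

r_xx[k] = sum_m x[m]*x[m+k], indexed from 0, for k = -3 to 3:
  r_xx[-3] = x[3]*x[0] = 0
  r_xx[-2] = x[2]*x[0] + x[3]*x[1] = -4
  r_xx[-1] = x[1]*x[0] + x[2]*x[1] + x[3]*x[2] = 0
  r_xx[0] = x[0]*x[0] + x[1]*x[1] + x[2]*x[2] + x[3]*x[3] = 17
  r_xx[1] = x[0]*x[1] + x[1]*x[2] + x[2]*x[3] = 0
  r_xx[2] = x[0]*x[2] + x[1]*x[3] = -4
  r_xx[3] = x[0]*x[3] = 0
r_xx = [0, -4, 0, 17, 0, -4, 0]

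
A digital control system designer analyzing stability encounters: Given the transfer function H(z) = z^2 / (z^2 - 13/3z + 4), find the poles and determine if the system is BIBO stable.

Poles are roots of the denominator: z^2 - 13/3z + 4 = 0.
Quadratic formula: z = [-(-13/3) +/- sqrt((-13/3)^2 - 4*(4))] / 2
Discriminant = 169/9 - 16 = 25/9; sqrt = 5/3.
z = (13/3 +/- 5/3) / 2 => z = 3 or z = 4/3.
|p1| = 3, |p2| = 4/3.
For BIBO stability, all poles must lie inside the unit circle (|p| < 1).
System is UNSTABLE since at least one |p| >= 1.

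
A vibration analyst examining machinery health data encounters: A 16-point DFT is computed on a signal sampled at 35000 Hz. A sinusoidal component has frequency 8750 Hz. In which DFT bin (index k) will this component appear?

DFT frequency resolution = f_s/N = 35000/16 = 4375/2 Hz
Bin index k = f_signal / resolution = 8750 / 4375/2 = 4
The signal frequency 8750 Hz falls in DFT bin k = 4.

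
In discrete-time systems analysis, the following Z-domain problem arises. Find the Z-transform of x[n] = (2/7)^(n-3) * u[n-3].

Time-shifting property: if X(z) = Z{x[n]}, then Z{x[n-d]} = z^(-d) * X(z)
X(z) = z/(z - 2/7) for x[n] = (2/7)^n * u[n]
Z{x[n-3]} = z^(-3) * z/(z - 2/7) = z^(-2)/(z - 2/7)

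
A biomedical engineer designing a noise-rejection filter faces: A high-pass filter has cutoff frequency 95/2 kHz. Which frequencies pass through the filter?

A high-pass filter passes all frequencies above the cutoff frequency 95/2 kHz and attenuates lower frequencies.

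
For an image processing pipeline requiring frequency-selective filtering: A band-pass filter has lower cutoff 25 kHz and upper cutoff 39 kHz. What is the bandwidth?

Bandwidth = f_high - f_low
= 39 kHz - 25 kHz = 14 kHz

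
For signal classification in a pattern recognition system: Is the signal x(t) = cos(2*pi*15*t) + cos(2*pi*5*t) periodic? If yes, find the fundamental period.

f1 = 15 Hz, f2 = 5 Hz
Period T1 = 1/15, T2 = 1/5
Ratio T1/T2 = 5/15, which is rational.
The signal is periodic with fundamental period T = 1/GCD(15,5) = 1/5 s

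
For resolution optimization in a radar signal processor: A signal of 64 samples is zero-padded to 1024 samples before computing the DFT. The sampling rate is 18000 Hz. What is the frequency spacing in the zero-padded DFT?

Original DFT: N = 64, resolution = f_s/N = 18000/64 = 1125/4 Hz
Zero-padded DFT: N = 1024, resolution = f_s/N = 18000/1024 = 1125/64 Hz
Zero-padding interpolates the spectrum (finer frequency grid)
but does NOT improve the true spectral resolution (ability to resolve close frequencies).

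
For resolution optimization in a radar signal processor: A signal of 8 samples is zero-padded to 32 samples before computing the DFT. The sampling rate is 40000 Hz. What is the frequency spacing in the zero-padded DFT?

Original DFT: N = 8, resolution = f_s/N = 40000/8 = 5000 Hz
Zero-padded DFT: N = 32, resolution = f_s/N = 40000/32 = 1250 Hz
Zero-padding interpolates the spectrum (finer frequency grid)
but does NOT improve the true spectral resolution (ability to resolve close frequencies).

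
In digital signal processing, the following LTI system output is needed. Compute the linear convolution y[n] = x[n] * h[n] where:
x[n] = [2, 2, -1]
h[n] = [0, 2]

y[n] = sum_k x[k]*h[n-k]. Output length = len(x) + len(h) - 1 = 3 + 2 - 1 = 4.
y[0] = 2*0 = 0
y[1] = 2*0 + 2*2 = 4
y[2] = -1*0 + 2*2 = 4
y[3] = -1*2 = -2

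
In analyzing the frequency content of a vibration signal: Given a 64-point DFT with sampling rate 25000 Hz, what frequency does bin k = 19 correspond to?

The frequency of DFT bin k is: f_k = k * f_s / N
f_19 = 19 * 25000 / 64 = 59375/8 Hz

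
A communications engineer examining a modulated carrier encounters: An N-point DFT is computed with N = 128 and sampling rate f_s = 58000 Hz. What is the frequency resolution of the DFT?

DFT frequency resolution = f_s / N
= 58000 / 128 = 3625/8 Hz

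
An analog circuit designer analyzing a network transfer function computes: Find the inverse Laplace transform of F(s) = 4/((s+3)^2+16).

Standard pair: w/((s+a)^2+w^2) <-> e^(-at)*sin(wt)*u(t)
With a=3, w=4: f(t) = e^(-3t)*sin(4t)*u(t)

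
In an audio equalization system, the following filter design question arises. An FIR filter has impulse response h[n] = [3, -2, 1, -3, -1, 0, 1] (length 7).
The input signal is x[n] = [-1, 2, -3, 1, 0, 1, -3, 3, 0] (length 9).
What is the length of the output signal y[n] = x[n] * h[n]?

For linear convolution, the output length is:
len(y) = len(x) + len(h) - 1 = 9 + 7 - 1 = 15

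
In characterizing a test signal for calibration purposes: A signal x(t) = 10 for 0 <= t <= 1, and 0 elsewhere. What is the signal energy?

Energy = integral of |x(t)|^2 dt over the signal duration
= 10^2 * 1 = 100 * 1 = 100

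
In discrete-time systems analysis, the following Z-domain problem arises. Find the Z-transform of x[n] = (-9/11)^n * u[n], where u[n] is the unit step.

The Z-transform of a^n * u[n] is z/(z-a) for |z| > |a|.
Here a = -9/11, so X(z) = z/(z - (-9/11)) = 11z/(11z + 9)
ROC: |z| > 9/11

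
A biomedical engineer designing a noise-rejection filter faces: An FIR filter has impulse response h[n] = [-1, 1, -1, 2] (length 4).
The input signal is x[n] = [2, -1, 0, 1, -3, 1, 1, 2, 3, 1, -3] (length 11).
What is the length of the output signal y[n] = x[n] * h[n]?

For linear convolution, the output length is:
len(y) = len(x) + len(h) - 1 = 11 + 4 - 1 = 14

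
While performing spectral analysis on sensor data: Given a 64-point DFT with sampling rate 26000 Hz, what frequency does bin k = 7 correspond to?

The frequency of DFT bin k is: f_k = k * f_s / N
f_7 = 7 * 26000 / 64 = 11375/4 Hz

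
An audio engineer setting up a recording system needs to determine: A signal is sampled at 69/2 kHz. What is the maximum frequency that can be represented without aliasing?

The maximum frequency that can be represented without aliasing
is the Nyquist frequency: f_max = f_s / 2 = 69/2 kHz / 2 = 69/4 kHz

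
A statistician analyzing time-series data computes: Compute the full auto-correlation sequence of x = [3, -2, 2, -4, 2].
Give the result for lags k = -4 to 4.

r_xx[k] = sum_m x[m]*x[m+k], indexed from 0, for k = -4 to 4:
  r_xx[-4] = x[4]*x[0] = 6
  r_xx[-3] = x[3]*x[0] + x[4]*x[1] = -16
  r_xx[-2] = x[2]*x[0] + x[3]*x[1] + x[4]*x[2] = 18
  r_xx[-1] = x[1]*x[0] + x[2]*x[1] + x[3]*x[2] + x[4]*x[3] = -26
  r_xx[0] = x[0]*x[0] + x[1]*x[1] + x[2]*x[2] + x[3]*x[3] + x[4]*x[4] = 37
  r_xx[1] = x[0]*x[1] + x[1]*x[2] + x[2]*x[3] + x[3]*x[4] = -26
  r_xx[2] = x[0]*x[2] + x[1]*x[3] + x[2]*x[4] = 18
  r_xx[3] = x[0]*x[3] + x[1]*x[4] = -16
  r_xx[4] = x[0]*x[4] = 6
r_xx = [6, -16, 18, -26, 37, -26, 18, -16, 6]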